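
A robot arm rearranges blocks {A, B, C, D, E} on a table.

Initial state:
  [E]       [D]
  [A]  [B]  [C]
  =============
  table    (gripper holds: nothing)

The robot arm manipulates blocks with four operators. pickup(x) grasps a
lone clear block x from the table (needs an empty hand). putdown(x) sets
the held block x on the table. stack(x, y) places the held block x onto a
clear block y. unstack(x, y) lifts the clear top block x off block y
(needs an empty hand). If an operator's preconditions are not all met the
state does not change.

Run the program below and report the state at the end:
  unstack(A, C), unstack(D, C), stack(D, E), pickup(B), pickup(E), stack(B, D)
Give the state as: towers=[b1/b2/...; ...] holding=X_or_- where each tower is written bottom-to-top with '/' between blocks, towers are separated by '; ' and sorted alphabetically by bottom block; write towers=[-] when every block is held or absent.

towers=[A/E/D/B; C] holding=-

step 1 (unstack(A, C)) [no-op]: towers=[A/E; B; C/D] holding=-
step 2 (unstack(D, C)): towers=[A/E; B; C] holding=D
step 3 (stack(D, E)): towers=[A/E/D; B; C] holding=-
step 4 (pickup(B)): towers=[A/E/D; C] holding=B
step 5 (pickup(E)) [no-op]: towers=[A/E/D; C] holding=B
step 6 (stack(B, D)): towers=[A/E/D/B; C] holding=-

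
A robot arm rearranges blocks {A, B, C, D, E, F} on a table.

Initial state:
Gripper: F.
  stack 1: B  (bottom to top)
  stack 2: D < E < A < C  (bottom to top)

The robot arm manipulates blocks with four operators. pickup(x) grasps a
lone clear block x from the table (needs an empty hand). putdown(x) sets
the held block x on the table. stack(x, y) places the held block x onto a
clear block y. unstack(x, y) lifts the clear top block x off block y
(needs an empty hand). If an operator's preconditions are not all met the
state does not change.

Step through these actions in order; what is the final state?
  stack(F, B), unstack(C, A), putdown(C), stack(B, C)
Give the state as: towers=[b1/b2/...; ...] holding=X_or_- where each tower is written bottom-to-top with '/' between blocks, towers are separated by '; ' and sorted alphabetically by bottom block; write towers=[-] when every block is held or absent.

step 1 (stack(F, B)): towers=[B/F; D/E/A/C] holding=-
step 2 (unstack(C, A)): towers=[B/F; D/E/A] holding=C
step 3 (putdown(C)): towers=[B/F; C; D/E/A] holding=-
step 4 (stack(B, C)) [no-op]: towers=[B/F; C; D/E/A] holding=-

towers=[B/F; C; D/E/A] holding=-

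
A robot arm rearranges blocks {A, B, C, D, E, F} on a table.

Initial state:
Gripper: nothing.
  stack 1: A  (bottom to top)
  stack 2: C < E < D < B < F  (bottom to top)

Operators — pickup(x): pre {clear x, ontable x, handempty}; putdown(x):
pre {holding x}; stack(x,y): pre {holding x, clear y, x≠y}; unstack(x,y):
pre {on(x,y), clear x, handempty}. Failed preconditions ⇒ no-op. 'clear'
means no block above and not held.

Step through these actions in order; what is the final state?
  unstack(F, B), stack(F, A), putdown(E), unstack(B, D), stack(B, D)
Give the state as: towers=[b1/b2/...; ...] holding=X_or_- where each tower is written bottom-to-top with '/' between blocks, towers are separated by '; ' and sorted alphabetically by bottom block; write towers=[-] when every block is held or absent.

towers=[A/F; C/E/D/B] holding=-

step 1 (unstack(F, B)): towers=[A; C/E/D/B] holding=F
step 2 (stack(F, A)): towers=[A/F; C/E/D/B] holding=-
step 3 (putdown(E)) [no-op]: towers=[A/F; C/E/D/B] holding=-
step 4 (unstack(B, D)): towers=[A/F; C/E/D] holding=B
step 5 (stack(B, D)): towers=[A/F; C/E/D/B] holding=-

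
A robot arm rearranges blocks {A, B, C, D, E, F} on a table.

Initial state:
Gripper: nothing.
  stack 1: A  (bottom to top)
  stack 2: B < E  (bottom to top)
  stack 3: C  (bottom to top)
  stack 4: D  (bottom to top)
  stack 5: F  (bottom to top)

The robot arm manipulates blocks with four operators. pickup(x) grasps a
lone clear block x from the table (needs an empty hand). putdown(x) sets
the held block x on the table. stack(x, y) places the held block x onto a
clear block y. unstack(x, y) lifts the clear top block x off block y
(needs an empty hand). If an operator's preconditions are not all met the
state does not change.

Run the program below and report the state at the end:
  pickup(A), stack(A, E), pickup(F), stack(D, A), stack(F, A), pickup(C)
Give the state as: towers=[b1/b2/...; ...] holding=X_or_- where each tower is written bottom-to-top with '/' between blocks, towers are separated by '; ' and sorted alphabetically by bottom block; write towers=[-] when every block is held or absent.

towers=[B/E/A/F; D] holding=C

step 1 (pickup(A)): towers=[B/E; C; D; F] holding=A
step 2 (stack(A, E)): towers=[B/E/A; C; D; F] holding=-
step 3 (pickup(F)): towers=[B/E/A; C; D] holding=F
step 4 (stack(D, A)) [no-op]: towers=[B/E/A; C; D] holding=F
step 5 (stack(F, A)): towers=[B/E/A/F; C; D] holding=-
step 6 (pickup(C)): towers=[B/E/A/F; D] holding=C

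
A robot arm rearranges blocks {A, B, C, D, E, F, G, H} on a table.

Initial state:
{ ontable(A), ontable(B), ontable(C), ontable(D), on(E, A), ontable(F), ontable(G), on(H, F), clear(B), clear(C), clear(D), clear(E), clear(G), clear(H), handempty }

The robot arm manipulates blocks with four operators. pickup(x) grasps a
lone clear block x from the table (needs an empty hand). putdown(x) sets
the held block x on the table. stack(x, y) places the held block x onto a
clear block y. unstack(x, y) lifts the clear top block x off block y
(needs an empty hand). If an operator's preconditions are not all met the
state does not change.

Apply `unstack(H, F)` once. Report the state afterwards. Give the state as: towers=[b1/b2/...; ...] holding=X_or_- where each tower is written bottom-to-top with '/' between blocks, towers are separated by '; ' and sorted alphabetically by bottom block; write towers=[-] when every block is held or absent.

towers=[A/E; B; C; D; F; G] holding=H

before: towers=[A/E; B; C; D; F/H; G] holding=-
pre[unstack(H, F)]: on(H,F) ok, clear(H) ok, handempty ok
all met → apply unstack(H, F)
after:  towers=[A/E; B; C; D; F; G] holding=H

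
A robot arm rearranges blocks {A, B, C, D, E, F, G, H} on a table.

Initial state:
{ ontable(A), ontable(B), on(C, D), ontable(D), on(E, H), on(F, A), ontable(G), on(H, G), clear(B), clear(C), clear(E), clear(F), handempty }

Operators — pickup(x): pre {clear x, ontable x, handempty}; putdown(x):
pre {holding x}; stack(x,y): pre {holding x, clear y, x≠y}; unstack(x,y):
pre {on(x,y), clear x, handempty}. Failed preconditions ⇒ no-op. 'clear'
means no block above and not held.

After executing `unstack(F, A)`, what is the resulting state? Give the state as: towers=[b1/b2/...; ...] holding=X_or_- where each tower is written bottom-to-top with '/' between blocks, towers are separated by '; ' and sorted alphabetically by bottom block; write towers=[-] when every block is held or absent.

towers=[A; B; D/C; G/H/E] holding=F

before: towers=[A/F; B; D/C; G/H/E] holding=-
pre[unstack(F, A)]: on(F,A) yes, clear(F) yes, handempty yes
all met → apply unstack(F, A)
after:  towers=[A; B; D/C; G/H/E] holding=F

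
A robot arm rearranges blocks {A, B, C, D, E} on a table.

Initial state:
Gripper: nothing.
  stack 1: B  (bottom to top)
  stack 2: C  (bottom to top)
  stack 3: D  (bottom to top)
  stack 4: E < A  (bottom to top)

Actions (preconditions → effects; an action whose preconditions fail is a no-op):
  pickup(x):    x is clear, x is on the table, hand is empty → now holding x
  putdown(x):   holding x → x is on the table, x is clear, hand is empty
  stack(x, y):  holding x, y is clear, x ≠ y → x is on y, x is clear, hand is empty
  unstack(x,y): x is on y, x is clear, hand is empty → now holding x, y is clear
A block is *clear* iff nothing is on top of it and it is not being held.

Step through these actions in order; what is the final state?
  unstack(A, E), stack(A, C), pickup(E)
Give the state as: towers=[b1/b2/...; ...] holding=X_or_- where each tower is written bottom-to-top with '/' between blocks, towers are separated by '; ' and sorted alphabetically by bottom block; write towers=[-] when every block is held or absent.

step 1 (unstack(A, E)): towers=[B; C; D; E] holding=A
step 2 (stack(A, C)): towers=[B; C/A; D; E] holding=-
step 3 (pickup(E)): towers=[B; C/A; D] holding=E

towers=[B; C/A; D] holding=E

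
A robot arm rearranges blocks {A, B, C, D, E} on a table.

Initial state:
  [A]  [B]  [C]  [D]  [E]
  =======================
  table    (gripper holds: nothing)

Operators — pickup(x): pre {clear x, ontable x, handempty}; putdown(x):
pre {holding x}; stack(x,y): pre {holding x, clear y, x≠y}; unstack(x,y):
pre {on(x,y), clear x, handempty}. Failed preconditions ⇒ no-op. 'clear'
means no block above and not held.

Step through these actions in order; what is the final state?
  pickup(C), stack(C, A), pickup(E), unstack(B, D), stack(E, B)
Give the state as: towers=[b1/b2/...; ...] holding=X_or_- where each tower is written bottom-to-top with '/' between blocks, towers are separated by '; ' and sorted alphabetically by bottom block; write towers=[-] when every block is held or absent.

towers=[A/C; B/E; D] holding=-

step 1 (pickup(C)): towers=[A; B; D; E] holding=C
step 2 (stack(C, A)): towers=[A/C; B; D; E] holding=-
step 3 (pickup(E)): towers=[A/C; B; D] holding=E
step 4 (unstack(B, D)) [no-op]: towers=[A/C; B; D] holding=E
step 5 (stack(E, B)): towers=[A/C; B/E; D] holding=-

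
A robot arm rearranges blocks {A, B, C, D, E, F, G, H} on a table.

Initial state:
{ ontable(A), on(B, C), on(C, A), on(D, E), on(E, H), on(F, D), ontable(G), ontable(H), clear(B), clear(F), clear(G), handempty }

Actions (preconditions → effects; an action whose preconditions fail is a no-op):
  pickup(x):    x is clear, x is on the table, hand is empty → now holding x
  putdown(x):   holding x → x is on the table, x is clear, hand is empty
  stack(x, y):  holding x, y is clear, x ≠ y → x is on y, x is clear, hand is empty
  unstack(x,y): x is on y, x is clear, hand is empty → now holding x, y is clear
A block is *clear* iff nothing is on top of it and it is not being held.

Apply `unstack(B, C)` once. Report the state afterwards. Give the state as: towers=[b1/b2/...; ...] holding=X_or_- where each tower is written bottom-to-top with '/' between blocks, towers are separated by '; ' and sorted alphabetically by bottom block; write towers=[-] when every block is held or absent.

towers=[A/C; G; H/E/D/F] holding=B

before: towers=[A/C/B; G; H/E/D/F] holding=-
pre[unstack(B, C)]: on(B,C) ✓, clear(B) ✓, handempty ✓
all met → apply unstack(B, C)
after:  towers=[A/C; G; H/E/D/F] holding=B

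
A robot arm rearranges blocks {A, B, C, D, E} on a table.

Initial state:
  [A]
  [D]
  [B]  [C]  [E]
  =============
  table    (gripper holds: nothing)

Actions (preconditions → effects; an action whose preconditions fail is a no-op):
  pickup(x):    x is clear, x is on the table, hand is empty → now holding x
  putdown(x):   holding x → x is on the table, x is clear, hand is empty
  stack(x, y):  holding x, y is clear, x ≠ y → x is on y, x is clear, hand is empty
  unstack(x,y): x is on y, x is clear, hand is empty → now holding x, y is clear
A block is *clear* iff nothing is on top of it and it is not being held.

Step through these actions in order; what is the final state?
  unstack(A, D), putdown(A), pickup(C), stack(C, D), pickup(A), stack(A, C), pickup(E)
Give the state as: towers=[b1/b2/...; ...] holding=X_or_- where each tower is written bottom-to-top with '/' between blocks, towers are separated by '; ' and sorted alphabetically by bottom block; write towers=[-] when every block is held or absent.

towers=[B/D/C/A] holding=E

step 1 (unstack(A, D)): towers=[B/D; C; E] holding=A
step 2 (putdown(A)): towers=[A; B/D; C; E] holding=-
step 3 (pickup(C)): towers=[A; B/D; E] holding=C
step 4 (stack(C, D)): towers=[A; B/D/C; E] holding=-
step 5 (pickup(A)): towers=[B/D/C; E] holding=A
step 6 (stack(A, C)): towers=[B/D/C/A; E] holding=-
step 7 (pickup(E)): towers=[B/D/C/A] holding=E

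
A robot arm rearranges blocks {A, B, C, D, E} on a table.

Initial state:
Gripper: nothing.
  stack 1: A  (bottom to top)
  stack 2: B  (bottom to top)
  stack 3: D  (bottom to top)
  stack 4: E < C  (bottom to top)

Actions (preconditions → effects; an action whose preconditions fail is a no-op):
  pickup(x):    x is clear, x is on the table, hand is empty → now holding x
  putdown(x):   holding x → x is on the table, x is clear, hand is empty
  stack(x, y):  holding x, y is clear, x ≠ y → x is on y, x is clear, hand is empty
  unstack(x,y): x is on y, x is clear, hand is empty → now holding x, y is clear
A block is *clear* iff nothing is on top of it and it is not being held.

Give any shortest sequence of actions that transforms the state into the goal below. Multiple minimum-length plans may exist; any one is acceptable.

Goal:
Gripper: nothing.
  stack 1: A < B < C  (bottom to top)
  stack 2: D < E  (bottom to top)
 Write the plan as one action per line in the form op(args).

step 1 (pickup(B)): towers=[A; D; E/C] holding=B
step 2 (stack(B, A)): towers=[A/B; D; E/C] holding=-
step 3 (unstack(C, E)): towers=[A/B; D; E] holding=C
step 4 (stack(C, B)): towers=[A/B/C; D; E] holding=-
step 5 (pickup(E)): towers=[A/B/C; D] holding=E
step 6 (stack(E, D)): towers=[A/B/C; D/E] holding=-
goal check: towers=[A/B/C; D/E] holding=- — reached (length 6, optimal by BFS)

pickup(B)
stack(B, A)
unstack(C, E)
stack(C, B)
pickup(E)
stack(E, D)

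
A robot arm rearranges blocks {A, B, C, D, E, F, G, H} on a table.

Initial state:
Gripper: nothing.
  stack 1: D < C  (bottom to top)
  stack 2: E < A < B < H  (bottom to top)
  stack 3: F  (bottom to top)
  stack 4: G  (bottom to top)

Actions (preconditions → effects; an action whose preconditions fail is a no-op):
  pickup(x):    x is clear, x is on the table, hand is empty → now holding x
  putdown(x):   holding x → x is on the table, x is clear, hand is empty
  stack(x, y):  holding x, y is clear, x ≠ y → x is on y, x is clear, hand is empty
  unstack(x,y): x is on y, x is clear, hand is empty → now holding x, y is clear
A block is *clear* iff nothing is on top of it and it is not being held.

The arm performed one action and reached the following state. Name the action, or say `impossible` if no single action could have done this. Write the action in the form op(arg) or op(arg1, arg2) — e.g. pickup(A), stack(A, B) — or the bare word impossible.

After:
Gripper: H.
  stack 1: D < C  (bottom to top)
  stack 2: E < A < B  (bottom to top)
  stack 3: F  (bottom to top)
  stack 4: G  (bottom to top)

unstack(H, B)

target: towers=[D/C; E/A/B; F; G] holding=H
         pickup(G) → towers=[D/C; E/A/B/H; F] holding=G
     unstack(H, B) → towers=[D/C; E/A/B; F; G] holding=H  ← match
         pickup(F) → towers=[D/C; E/A/B/H; G] holding=F
     unstack(C, D) → towers=[D; E/A/B/H; F; G] holding=C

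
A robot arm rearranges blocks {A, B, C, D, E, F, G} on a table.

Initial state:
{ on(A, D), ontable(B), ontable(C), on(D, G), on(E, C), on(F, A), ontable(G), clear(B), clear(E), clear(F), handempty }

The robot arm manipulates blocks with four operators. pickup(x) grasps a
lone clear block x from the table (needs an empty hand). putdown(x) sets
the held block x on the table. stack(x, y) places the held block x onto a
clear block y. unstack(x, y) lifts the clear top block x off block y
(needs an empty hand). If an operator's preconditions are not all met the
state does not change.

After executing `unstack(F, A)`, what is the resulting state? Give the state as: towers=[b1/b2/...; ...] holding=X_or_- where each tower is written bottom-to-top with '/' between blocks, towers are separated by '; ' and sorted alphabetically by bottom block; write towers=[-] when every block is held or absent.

before: towers=[B; C/E; G/D/A/F] holding=-
pre[unstack(F, A)]: on(F,A) ✓, clear(F) ✓, handempty ✓
all met → apply unstack(F, A)
after:  towers=[B; C/E; G/D/A] holding=F

towers=[B; C/E; G/D/A] holding=F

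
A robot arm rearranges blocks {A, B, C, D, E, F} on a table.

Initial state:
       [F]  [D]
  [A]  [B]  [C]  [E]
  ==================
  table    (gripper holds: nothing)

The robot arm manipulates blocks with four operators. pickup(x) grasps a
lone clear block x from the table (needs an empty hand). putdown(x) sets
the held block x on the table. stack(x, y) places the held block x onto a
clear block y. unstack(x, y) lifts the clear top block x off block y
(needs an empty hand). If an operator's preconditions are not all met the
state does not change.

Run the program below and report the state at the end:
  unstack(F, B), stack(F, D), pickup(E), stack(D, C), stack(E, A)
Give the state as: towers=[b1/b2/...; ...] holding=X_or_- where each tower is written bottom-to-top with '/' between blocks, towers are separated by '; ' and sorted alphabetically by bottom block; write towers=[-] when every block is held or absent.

step 1 (unstack(F, B)): towers=[A; B; C/D; E] holding=F
step 2 (stack(F, D)): towers=[A; B; C/D/F; E] holding=-
step 3 (pickup(E)): towers=[A; B; C/D/F] holding=E
step 4 (stack(D, C)) [no-op]: towers=[A; B; C/D/F] holding=E
step 5 (stack(E, A)): towers=[A/E; B; C/D/F] holding=-

towers=[A/E; B; C/D/F] holding=-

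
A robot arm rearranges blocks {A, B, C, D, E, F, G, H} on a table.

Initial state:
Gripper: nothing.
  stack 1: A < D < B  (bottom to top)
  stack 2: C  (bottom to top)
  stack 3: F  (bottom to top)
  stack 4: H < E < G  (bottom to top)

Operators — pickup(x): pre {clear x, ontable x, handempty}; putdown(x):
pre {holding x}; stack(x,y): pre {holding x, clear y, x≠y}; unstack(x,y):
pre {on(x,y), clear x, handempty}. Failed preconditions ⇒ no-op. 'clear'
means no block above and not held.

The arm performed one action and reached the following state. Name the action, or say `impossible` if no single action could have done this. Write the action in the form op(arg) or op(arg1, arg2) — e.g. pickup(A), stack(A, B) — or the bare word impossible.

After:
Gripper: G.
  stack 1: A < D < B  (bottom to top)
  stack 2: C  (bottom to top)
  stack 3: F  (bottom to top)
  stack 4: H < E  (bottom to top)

unstack(G, E)

target: towers=[A/D/B; C; F; H/E] holding=G
     unstack(G, E) → towers=[A/D/B; C; F; H/E] holding=G  ← match
     unstack(B, D) → towers=[A/D; C; F; H/E/G] holding=B
         pickup(F) → towers=[A/D/B; C; H/E/G] holding=F
         pickup(C) → towers=[A/D/B; F; H/E/G] holding=C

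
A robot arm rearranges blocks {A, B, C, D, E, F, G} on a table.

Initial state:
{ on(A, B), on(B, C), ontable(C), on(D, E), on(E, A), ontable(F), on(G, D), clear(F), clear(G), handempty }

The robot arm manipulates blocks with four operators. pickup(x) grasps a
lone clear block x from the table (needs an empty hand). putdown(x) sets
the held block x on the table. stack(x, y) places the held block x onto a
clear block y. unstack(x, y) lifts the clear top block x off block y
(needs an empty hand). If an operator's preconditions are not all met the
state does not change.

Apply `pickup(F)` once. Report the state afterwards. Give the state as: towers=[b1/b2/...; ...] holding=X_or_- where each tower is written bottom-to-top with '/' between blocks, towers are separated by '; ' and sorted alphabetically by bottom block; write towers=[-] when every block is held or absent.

towers=[C/B/A/E/D/G] holding=F

before: towers=[C/B/A/E/D/G; F] holding=-
pre[pickup(F)]: clear(F) ✓, ontable(F) ✓, handempty ✓
all met → apply pickup(F)
after:  towers=[C/B/A/E/D/G] holding=F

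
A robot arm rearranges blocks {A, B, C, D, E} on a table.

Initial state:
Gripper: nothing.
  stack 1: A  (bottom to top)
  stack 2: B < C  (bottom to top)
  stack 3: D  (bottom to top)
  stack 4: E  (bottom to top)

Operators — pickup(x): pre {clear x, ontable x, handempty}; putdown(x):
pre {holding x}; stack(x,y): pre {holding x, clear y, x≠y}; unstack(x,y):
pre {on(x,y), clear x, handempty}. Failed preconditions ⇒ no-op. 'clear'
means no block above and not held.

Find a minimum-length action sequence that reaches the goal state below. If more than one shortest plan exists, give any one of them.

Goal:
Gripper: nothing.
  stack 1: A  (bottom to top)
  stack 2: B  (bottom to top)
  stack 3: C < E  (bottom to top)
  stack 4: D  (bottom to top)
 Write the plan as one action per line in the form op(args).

unstack(C, B)
putdown(C)
pickup(E)
stack(E, C)

step 1 (unstack(C, B)): towers=[A; B; D; E] holding=C
step 2 (putdown(C)): towers=[A; B; C; D; E] holding=-
step 3 (pickup(E)): towers=[A; B; C; D] holding=E
step 4 (stack(E, C)): towers=[A; B; C/E; D] holding=-
goal check: towers=[A; B; C/E; D] holding=- — reached (length 4, optimal by BFS)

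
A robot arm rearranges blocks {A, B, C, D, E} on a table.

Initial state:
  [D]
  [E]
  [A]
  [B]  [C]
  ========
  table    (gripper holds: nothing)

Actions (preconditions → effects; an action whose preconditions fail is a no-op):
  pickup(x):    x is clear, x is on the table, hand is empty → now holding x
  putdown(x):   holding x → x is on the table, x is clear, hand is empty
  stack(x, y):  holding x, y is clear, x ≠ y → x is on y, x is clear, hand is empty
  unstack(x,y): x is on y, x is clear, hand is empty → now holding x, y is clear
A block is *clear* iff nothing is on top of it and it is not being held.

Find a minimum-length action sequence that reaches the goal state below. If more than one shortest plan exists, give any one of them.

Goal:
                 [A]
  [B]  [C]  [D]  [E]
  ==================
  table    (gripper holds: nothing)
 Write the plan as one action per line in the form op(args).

step 1 (unstack(D, E)): towers=[B/A/E; C] holding=D
step 2 (putdown(D)): towers=[B/A/E; C; D] holding=-
step 3 (unstack(E, A)): towers=[B/A; C; D] holding=E
step 4 (putdown(E)): towers=[B/A; C; D; E] holding=-
step 5 (unstack(A, B)): towers=[B; C; D; E] holding=A
step 6 (stack(A, E)): towers=[B; C; D; E/A] holding=-
goal check: towers=[B; C; D; E/A] holding=- — reached (length 6, optimal by BFS)

unstack(D, E)
putdown(D)
unstack(E, A)
putdown(E)
unstack(A, B)
stack(A, E)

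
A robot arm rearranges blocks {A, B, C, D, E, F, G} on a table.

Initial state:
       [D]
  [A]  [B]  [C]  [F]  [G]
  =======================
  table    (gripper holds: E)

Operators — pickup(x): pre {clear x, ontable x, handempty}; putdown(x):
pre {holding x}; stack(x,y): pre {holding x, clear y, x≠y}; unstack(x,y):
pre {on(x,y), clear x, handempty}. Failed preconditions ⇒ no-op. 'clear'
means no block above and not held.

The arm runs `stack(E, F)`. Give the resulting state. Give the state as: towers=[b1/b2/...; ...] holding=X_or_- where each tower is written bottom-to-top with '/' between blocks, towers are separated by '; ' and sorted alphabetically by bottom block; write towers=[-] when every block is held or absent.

towers=[A; B/D; C; F/E; G] holding=-

before: towers=[A; B/D; C; F; G] holding=E
pre[stack(E, F)]: holding(E) ok, clear(F) ok, E≠F ok
all met → apply stack(E, F)
after:  towers=[A; B/D; C; F/E; G] holding=-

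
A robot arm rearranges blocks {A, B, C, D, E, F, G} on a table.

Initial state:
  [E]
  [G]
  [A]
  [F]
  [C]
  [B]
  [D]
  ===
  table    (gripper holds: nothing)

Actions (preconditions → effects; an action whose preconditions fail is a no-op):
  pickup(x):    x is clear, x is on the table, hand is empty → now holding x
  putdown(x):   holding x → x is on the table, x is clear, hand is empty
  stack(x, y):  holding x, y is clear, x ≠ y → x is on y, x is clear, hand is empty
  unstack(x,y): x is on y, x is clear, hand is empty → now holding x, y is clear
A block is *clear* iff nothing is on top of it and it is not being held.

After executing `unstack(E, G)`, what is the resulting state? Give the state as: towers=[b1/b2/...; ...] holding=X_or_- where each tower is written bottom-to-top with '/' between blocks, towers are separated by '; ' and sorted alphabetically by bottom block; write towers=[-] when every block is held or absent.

before: towers=[D/B/C/F/A/G/E] holding=-
pre[unstack(E, G)]: on(E,G) yes, clear(E) yes, handempty yes
all met → apply unstack(E, G)
after:  towers=[D/B/C/F/A/G] holding=E

towers=[D/B/C/F/A/G] holding=E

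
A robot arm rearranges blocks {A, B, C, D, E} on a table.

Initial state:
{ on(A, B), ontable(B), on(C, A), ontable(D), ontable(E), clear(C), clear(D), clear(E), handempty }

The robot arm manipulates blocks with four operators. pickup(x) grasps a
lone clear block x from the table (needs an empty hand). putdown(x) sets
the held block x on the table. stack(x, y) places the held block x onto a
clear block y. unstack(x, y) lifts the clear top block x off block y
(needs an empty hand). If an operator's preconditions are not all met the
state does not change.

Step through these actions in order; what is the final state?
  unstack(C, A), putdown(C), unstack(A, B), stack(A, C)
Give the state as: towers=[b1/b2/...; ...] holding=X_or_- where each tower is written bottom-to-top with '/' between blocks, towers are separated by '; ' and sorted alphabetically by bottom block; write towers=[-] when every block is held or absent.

towers=[B; C/A; D; E] holding=-

step 1 (unstack(C, A)): towers=[B/A; D; E] holding=C
step 2 (putdown(C)): towers=[B/A; C; D; E] holding=-
step 3 (unstack(A, B)): towers=[B; C; D; E] holding=A
step 4 (stack(A, C)): towers=[B; C/A; D; E] holding=-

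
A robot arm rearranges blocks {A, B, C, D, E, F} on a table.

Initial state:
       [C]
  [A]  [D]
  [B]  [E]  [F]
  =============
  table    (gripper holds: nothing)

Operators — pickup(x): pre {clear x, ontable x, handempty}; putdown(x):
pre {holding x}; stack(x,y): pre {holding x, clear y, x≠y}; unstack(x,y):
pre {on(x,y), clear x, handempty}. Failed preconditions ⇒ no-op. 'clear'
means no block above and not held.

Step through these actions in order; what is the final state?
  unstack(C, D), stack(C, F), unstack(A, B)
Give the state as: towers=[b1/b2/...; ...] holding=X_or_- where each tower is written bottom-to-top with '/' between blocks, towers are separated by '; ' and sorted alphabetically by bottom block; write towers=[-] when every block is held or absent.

step 1 (unstack(C, D)): towers=[B/A; E/D; F] holding=C
step 2 (stack(C, F)): towers=[B/A; E/D; F/C] holding=-
step 3 (unstack(A, B)): towers=[B; E/D; F/C] holding=A

towers=[B; E/D; F/C] holding=A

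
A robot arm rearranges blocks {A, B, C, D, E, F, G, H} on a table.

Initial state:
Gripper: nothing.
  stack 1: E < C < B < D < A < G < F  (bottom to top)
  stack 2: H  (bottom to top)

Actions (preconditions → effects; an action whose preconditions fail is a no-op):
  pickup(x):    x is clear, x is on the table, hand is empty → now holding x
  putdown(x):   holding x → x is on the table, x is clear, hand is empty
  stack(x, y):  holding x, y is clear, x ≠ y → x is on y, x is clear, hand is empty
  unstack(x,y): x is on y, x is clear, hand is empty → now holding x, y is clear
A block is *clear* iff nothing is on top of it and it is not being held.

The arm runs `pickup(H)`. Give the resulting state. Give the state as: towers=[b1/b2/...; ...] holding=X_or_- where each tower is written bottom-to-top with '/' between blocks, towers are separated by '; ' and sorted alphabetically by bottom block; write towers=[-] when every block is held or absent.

before: towers=[E/C/B/D/A/G/F; H] holding=-
pre[pickup(H)]: clear(H) yes, ontable(H) yes, handempty yes
all met → apply pickup(H)
after:  towers=[E/C/B/D/A/G/F] holding=H

towers=[E/C/B/D/A/G/F] holding=H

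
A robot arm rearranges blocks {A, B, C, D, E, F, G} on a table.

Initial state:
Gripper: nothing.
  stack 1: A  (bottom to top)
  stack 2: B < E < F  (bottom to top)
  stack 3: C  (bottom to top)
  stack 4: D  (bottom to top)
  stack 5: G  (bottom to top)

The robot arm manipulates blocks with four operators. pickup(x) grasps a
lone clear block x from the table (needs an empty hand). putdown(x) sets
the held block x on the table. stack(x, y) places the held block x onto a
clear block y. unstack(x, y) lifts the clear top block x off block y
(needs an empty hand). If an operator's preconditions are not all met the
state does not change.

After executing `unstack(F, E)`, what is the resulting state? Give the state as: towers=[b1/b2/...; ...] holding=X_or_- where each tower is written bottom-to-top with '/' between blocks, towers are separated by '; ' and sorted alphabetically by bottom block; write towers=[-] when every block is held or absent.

before: towers=[A; B/E/F; C; D; G] holding=-
pre[unstack(F, E)]: on(F,E) ok, clear(F) ok, handempty ok
all met → apply unstack(F, E)
after:  towers=[A; B/E; C; D; G] holding=F

towers=[A; B/E; C; D; G] holding=F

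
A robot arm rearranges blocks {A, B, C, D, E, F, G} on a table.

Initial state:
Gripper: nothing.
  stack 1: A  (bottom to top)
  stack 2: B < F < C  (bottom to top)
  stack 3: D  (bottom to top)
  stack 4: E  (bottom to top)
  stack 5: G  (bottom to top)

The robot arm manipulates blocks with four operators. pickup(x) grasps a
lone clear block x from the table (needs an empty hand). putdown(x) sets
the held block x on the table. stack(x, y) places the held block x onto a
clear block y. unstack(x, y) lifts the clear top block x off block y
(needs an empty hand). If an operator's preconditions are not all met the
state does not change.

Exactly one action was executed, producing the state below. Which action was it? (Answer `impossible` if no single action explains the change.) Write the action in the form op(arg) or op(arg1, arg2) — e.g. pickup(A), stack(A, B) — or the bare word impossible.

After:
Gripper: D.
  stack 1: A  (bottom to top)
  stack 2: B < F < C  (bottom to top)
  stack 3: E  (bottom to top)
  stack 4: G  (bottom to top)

pickup(D)

target: towers=[A; B/F/C; E; G] holding=D
         pickup(G) → towers=[A; B/F/C; D; E] holding=G
         pickup(D) → towers=[A; B/F/C; E; G] holding=D  ← match
         pickup(A) → towers=[B/F/C; D; E; G] holding=A
         pickup(E) → towers=[A; B/F/C; D; G] holding=E
     unstack(C, F) → towers=[A; B/F; D; E; G] holding=C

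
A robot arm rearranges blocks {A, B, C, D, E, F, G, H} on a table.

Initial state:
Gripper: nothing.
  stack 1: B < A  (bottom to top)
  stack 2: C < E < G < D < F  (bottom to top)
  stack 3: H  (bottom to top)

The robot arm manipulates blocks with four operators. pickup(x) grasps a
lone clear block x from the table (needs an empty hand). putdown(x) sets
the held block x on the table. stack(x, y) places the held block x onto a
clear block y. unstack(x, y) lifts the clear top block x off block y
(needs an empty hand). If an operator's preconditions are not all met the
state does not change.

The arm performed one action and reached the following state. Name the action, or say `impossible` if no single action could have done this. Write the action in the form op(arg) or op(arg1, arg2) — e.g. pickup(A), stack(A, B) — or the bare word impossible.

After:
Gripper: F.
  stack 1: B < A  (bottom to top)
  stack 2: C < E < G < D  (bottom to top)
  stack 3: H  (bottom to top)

unstack(F, D)

target: towers=[B/A; C/E/G/D; H] holding=F
     unstack(A, B) → towers=[B; C/E/G/D/F; H] holding=A
         pickup(H) → towers=[B/A; C/E/G/D/F] holding=H
     unstack(F, D) → towers=[B/A; C/E/G/D; H] holding=F  ← match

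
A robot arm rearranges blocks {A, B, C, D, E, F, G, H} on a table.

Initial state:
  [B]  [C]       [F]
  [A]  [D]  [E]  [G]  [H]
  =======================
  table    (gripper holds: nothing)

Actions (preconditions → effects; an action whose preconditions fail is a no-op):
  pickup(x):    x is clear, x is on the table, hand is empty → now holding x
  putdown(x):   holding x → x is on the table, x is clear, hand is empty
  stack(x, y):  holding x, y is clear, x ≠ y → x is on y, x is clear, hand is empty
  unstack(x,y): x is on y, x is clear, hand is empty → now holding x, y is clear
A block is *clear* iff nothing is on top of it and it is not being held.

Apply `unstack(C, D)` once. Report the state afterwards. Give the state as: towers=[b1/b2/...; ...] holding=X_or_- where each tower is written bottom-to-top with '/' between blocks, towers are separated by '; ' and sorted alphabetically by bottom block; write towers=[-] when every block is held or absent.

before: towers=[A/B; D/C; E; G/F; H] holding=-
pre[unstack(C, D)]: on(C,D) yes, clear(C) yes, handempty yes
all met → apply unstack(C, D)
after:  towers=[A/B; D; E; G/F; H] holding=C

towers=[A/B; D; E; G/F; H] holding=C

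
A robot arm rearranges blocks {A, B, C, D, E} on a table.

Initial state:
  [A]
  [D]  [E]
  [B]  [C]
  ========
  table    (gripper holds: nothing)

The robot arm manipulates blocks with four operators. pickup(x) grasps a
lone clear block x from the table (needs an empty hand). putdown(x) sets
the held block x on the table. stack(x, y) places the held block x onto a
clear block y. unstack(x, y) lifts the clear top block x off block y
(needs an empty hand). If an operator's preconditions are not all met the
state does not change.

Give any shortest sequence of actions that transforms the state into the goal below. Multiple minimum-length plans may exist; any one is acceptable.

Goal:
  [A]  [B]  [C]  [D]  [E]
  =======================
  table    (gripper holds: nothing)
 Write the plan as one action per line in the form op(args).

step 1 (unstack(A, D)): towers=[B/D; C/E] holding=A
step 2 (putdown(A)): towers=[A; B/D; C/E] holding=-
step 3 (unstack(D, B)): towers=[A; B; C/E] holding=D
step 4 (putdown(D)): towers=[A; B; C/E; D] holding=-
step 5 (unstack(E, C)): towers=[A; B; C; D] holding=E
step 6 (putdown(E)): towers=[A; B; C; D; E] holding=-
goal check: towers=[A; B; C; D; E] holding=- — reached (length 6, optimal by BFS)

unstack(A, D)
putdown(A)
unstack(D, B)
putdown(D)
unstack(E, C)
putdown(E)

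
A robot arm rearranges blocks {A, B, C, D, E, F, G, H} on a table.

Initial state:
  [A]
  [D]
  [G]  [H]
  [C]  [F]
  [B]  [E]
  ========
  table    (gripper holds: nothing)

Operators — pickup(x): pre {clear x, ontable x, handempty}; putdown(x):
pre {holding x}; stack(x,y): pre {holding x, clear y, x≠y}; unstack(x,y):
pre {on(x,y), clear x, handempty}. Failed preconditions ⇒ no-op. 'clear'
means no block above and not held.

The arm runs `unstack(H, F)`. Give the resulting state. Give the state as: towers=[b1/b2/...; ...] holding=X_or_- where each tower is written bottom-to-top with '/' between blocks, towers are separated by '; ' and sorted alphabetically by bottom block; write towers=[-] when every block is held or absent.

before: towers=[B/C/G/D/A; E/F/H] holding=-
pre[unstack(H, F)]: on(H,F) ok, clear(H) ok, handempty ok
all met → apply unstack(H, F)
after:  towers=[B/C/G/D/A; E/F] holding=H

towers=[B/C/G/D/A; E/F] holding=H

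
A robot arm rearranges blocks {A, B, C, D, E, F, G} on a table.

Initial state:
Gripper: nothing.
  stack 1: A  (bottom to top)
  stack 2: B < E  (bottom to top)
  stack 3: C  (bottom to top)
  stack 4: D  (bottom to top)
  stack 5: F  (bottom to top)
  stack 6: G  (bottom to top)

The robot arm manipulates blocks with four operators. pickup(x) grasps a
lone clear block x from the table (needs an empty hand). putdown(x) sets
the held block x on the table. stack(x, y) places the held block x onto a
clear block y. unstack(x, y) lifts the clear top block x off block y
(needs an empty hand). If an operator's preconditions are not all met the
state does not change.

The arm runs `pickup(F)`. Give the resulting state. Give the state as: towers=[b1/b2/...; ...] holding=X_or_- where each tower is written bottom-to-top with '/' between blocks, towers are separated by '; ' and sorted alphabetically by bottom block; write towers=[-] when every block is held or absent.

towers=[A; B/E; C; D; G] holding=F

before: towers=[A; B/E; C; D; F; G] holding=-
pre[pickup(F)]: clear(F) yes, ontable(F) yes, handempty yes
all met → apply pickup(F)
after:  towers=[A; B/E; C; D; G] holding=F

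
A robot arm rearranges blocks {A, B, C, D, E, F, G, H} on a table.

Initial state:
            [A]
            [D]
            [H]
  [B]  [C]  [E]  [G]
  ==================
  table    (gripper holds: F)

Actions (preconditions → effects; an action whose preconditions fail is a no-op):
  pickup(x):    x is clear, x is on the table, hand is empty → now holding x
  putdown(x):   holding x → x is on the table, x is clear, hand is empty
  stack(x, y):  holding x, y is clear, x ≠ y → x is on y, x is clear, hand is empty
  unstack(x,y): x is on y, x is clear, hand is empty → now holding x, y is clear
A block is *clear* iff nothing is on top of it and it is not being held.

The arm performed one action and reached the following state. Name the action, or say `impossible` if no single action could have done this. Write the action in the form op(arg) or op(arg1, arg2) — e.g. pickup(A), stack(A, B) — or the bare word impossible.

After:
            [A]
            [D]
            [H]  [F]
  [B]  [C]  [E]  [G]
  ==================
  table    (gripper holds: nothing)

stack(F, G)

target: towers=[B; C; E/H/D/A; G/F] holding=-
        putdown(F) → towers=[B; C; E/H/D/A; F; G] holding=-
       stack(F, G) → towers=[B; C; E/H/D/A; G/F] holding=-  ← match
       stack(F, A) → towers=[B; C; E/H/D/A/F; G] holding=-
       stack(F, B) → towers=[B/F; C; E/H/D/A; G] holding=-
       stack(F, C) → towers=[B; C/F; E/H/D/A; G] holding=-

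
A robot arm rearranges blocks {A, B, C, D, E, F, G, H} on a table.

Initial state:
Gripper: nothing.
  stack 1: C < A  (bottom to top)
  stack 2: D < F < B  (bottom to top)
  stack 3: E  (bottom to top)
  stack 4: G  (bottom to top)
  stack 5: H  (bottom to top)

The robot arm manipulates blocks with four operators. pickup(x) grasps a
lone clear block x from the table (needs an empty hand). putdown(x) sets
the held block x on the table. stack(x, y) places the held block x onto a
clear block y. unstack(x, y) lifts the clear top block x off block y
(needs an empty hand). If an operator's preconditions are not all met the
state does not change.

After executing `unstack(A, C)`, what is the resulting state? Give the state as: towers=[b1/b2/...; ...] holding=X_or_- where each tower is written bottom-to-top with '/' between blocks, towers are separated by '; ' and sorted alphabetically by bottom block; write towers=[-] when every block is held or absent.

before: towers=[C/A; D/F/B; E; G; H] holding=-
pre[unstack(A, C)]: on(A,C) yes, clear(A) yes, handempty yes
all met → apply unstack(A, C)
after:  towers=[C; D/F/B; E; G; H] holding=A

towers=[C; D/F/B; E; G; H] holding=A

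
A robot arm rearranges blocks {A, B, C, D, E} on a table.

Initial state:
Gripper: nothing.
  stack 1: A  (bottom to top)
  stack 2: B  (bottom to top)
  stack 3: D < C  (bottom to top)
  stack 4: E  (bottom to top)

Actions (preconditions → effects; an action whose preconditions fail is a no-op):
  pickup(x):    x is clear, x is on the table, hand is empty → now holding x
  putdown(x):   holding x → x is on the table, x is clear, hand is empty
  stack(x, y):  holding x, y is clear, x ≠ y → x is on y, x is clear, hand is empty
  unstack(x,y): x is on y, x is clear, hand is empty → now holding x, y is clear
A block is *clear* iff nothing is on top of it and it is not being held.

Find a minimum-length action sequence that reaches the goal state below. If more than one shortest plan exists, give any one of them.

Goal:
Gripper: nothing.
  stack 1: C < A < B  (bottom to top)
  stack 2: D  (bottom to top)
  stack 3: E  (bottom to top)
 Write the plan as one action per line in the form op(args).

step 1 (unstack(C, D)): towers=[A; B; D; E] holding=C
step 2 (putdown(C)): towers=[A; B; C; D; E] holding=-
step 3 (pickup(A)): towers=[B; C; D; E] holding=A
step 4 (stack(A, C)): towers=[B; C/A; D; E] holding=-
step 5 (pickup(B)): towers=[C/A; D; E] holding=B
step 6 (stack(B, A)): towers=[C/A/B; D; E] holding=-
goal check: towers=[C/A/B; D; E] holding=- — reached (length 6, optimal by BFS)

unstack(C, D)
putdown(C)
pickup(A)
stack(A, C)
pickup(B)
stack(B, A)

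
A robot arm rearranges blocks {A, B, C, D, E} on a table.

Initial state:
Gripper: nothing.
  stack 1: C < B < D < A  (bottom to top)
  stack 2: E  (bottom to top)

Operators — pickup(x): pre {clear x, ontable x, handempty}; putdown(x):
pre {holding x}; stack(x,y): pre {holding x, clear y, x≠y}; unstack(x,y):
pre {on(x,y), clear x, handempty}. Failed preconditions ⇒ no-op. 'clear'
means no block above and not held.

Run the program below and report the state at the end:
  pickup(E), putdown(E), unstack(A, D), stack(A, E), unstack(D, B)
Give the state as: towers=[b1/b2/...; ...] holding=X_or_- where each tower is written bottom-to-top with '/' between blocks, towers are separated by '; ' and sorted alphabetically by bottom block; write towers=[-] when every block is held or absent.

towers=[C/B; E/A] holding=D

step 1 (pickup(E)): towers=[C/B/D/A] holding=E
step 2 (putdown(E)): towers=[C/B/D/A; E] holding=-
step 3 (unstack(A, D)): towers=[C/B/D; E] holding=A
step 4 (stack(A, E)): towers=[C/B/D; E/A] holding=-
step 5 (unstack(D, B)): towers=[C/B; E/A] holding=D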